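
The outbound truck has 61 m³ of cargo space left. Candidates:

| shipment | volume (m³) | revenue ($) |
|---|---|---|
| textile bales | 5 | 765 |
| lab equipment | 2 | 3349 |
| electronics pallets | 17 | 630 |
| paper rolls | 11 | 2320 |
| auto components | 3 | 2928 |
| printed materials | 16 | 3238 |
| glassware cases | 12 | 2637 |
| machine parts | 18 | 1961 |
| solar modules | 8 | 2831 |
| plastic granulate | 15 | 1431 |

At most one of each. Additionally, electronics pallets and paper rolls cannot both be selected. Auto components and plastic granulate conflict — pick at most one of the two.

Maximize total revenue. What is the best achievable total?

Taking textile bales + lab equipment + paper rolls + auto components + printed materials + glassware cases + solar modules: 57 m³ used, 18068 in revenue.
The closest alternative, lab equipment + paper rolls + auto components + printed materials + glassware cases + solar modules, reaches only 17303.

18068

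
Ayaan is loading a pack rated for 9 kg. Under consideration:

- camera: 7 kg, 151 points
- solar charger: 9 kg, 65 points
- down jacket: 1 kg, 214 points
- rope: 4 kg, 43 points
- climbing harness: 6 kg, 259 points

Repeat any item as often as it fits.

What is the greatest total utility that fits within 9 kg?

1926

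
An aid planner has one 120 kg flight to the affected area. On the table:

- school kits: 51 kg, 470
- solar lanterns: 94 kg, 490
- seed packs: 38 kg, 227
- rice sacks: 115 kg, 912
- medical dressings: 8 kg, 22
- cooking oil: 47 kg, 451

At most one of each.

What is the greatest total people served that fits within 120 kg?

943

Density check — cooking oil 9.60, school kits 9.22, rice sacks 7.93, seed packs 5.97 are the best per kg.
Taking school kits + medical dressings + cooking oil: 106 kg used, 943 in people served.
Nothing else within 120 kg beats 943.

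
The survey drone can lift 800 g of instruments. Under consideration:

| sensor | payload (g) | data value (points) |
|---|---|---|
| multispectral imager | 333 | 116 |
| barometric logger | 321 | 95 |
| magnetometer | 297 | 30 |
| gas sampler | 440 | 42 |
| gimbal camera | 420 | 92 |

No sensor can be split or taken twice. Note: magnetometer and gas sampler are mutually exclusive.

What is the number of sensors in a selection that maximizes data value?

2

Best achievable data value is 211.
One optimal bundle: multispectral imager + barometric logger (654 g).
Every optimal selection uses 2 sensors.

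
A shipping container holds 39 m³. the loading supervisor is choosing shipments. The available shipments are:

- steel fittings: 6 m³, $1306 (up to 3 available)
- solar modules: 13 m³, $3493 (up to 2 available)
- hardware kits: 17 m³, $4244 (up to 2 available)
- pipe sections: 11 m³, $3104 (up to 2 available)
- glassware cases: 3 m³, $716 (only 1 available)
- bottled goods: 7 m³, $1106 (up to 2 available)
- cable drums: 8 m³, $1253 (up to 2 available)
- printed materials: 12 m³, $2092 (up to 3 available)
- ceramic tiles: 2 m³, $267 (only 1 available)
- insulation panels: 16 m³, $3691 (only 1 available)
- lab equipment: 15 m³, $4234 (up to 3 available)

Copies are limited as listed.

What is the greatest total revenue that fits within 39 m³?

10831

By revenue per m³: lab equipment 282.27, pipe sections 282.18, solar modules 268.69, hardware kits 249.65 lead.
Greedy by ratio would take steel fittings + glassware cases + 2×lab equipment: 39 m³ used, total 10490.
But solar modules + pipe sections + lab equipment fits in 39 m³ and reaches 10831.
That's the maximum — no swap from here does better than 10831.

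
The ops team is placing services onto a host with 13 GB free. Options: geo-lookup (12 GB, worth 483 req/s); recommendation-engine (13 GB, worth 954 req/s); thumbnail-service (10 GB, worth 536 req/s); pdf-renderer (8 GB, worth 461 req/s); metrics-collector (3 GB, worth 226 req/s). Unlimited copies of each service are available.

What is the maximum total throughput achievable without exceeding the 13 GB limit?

A density-first pass picks 4×metrics-collector — 904 at 12 GB.
Replace 4×metrics-collector with recommendation-engine: the trade gains 50 net, giving 954 at 13 GB.
That's the maximum — no swap from here does better than 954.

954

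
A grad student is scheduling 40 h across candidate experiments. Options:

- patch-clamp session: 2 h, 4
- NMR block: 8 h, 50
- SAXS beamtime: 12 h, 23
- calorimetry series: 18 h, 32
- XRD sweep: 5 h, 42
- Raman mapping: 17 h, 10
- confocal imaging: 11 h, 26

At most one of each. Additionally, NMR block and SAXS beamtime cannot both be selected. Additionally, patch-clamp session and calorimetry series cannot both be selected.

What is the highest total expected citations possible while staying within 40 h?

124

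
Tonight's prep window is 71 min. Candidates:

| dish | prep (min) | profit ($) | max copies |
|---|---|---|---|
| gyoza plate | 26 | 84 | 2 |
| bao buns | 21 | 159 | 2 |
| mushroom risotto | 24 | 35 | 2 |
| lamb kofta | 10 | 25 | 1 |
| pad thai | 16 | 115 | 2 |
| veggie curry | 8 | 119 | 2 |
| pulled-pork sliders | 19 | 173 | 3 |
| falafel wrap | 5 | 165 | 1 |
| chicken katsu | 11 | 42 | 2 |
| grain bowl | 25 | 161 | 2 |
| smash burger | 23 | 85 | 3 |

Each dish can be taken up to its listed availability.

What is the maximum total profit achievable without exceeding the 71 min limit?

Taking the top-ratio dishes first gives 2×veggie curry + 2×pulled-pork sliders + falafel wrap + chicken katsu for 791 (70 min).
Replace veggie curry and chicken katsu with pulled-pork sliders: the trade gains 12 net, giving 803 at 70 min.
The spare 1 min is too small for any remaining dish, and no exchange beats 803.

803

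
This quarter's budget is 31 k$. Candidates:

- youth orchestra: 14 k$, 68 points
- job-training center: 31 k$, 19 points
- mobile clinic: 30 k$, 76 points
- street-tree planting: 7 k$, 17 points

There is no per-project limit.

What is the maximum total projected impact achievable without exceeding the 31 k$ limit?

Density check — youth orchestra 4.86, mobile clinic 2.53, street-tree planting 2.43 are the best per k$.
The ratio ordering already packs tightly: 2×youth orchestra, 28 k$, 136.

136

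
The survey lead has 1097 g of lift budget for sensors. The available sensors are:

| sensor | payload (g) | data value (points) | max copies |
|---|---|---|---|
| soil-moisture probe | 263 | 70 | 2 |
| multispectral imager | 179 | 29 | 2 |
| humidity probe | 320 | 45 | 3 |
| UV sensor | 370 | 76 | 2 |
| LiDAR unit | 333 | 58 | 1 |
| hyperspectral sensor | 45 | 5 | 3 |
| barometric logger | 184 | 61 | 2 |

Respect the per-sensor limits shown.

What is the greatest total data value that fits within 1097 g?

291

Taking 2×soil-moisture probe + multispectral imager + 2×barometric logger: 1073 g used, 291 in data value.
The spare 24 g is too small for any remaining sensor, and no exchange beats 291.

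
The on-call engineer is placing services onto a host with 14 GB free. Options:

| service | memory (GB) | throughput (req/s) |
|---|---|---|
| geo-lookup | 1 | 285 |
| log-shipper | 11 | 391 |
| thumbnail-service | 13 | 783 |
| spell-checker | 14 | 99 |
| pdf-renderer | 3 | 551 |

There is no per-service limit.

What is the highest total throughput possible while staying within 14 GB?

Best packing: 14×geo-lookup — 14 GB, 3990 total.
Nothing else within 14 GB beats 3990.

3990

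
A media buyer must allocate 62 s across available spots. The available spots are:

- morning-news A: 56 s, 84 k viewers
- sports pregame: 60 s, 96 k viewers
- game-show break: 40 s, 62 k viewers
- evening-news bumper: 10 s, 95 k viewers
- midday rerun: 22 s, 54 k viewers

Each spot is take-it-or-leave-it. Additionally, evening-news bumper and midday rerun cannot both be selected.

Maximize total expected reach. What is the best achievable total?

157

By expected reach per s: evening-news bumper 9.50, midday rerun 2.45, sports pregame 1.60 lead.
Best packing: game-show break + evening-news bumper — 50 s, 157 total.
The closest alternative, game-show break + midday rerun, reaches only 116.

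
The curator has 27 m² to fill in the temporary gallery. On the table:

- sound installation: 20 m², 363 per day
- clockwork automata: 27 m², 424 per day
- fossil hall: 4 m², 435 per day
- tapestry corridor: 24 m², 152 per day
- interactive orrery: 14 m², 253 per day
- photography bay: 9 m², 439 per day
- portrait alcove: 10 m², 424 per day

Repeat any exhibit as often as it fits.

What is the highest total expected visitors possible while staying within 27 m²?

Density check — fossil hall 108.75, photography bay 48.78, portrait alcove 42.40 are the best per m².
Best packing: 6×fossil hall — 24 m², 2610 total.
The spare 3 m² is too small for any remaining exhibit, and no exchange beats 2610.

2610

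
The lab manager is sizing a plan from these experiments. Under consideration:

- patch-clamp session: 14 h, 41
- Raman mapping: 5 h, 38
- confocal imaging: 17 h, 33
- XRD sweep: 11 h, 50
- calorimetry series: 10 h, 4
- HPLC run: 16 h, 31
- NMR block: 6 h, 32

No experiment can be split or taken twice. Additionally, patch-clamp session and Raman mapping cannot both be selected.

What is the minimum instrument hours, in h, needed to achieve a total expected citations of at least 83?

Minimise h subject to total expected citations ≥ 83.
Taking Raman mapping + XRD sweep gives 88 (≥ 83) for 16 h.
Any bundle with less than 16 h falls short of 83.

16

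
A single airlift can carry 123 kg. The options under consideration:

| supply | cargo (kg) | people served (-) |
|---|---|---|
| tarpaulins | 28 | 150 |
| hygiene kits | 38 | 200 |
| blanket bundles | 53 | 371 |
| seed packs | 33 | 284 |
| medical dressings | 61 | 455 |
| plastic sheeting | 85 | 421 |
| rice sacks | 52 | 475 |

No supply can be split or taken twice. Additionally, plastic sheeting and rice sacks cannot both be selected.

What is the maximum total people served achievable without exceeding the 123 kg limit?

The ratio heuristic lands on tarpaulins + seed packs + rice sacks (909) but leaves 10 kg idle.
Dropping tarpaulins frees 28 kg; slotting in hygiene kits (38 kg) lifts the total to 959 at 123 kg.
Next best is medical dressings + rice sacks at 930 (113 kg) — short by 29.

959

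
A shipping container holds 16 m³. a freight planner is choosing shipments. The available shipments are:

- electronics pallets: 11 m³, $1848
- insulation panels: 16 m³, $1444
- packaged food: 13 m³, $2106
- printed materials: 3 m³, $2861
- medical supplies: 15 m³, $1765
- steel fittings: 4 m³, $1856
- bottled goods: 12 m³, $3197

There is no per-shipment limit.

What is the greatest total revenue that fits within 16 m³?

14305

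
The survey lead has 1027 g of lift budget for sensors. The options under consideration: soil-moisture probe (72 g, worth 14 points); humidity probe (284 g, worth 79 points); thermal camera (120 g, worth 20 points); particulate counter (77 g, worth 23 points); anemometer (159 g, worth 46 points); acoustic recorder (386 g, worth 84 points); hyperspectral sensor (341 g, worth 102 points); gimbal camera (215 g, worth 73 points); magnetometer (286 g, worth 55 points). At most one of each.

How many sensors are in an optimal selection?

The maximum data value within 1027 g is 300.
For example humidity probe + anemometer + hyperspectral sensor + gimbal camera achieves it, using 999 g.
All optima have 4 sensors.

4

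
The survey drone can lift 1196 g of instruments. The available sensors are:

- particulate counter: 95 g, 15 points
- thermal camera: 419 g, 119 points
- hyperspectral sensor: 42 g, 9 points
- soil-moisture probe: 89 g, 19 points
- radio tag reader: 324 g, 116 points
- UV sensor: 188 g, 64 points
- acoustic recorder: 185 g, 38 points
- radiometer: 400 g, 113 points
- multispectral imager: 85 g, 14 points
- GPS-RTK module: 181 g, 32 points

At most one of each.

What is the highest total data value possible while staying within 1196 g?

357

Greedy by ratio would take thermal camera + hyperspectral sensor + soil-moisture probe + radio tag reader + UV sensor + multispectral imager: 1147 g used, total 341.
Dropping soil-moisture probe and UV sensor and multispectral imager frees 362 g; slotting in radiometer (400 g) lifts the total to 357 at 1185 g.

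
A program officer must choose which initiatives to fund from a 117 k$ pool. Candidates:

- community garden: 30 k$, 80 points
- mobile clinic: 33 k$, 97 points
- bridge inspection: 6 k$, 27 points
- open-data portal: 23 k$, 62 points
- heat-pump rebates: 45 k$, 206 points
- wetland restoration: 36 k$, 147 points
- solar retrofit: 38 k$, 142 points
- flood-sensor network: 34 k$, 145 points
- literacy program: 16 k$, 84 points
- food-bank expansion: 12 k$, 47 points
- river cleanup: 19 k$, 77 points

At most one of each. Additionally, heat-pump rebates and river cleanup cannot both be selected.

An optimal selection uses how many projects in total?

Best achievable projected impact is 511.
One optimal bundle: bridge inspection + heat-pump rebates + wetland restoration + literacy program + food-bank expansion (115 k$).
All optima have 5 projects.

5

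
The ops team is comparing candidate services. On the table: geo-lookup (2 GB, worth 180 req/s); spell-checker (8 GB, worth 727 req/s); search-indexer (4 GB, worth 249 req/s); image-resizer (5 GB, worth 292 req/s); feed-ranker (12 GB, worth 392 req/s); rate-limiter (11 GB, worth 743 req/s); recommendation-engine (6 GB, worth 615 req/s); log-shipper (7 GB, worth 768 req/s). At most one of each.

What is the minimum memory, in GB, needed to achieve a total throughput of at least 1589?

17

Look for the lowest-memory combination reaching 1589.
geo-lookup + spell-checker + log-shipper reaches 1675 using 17 GB.
Any bundle with less than 17 GB falls short of 1589.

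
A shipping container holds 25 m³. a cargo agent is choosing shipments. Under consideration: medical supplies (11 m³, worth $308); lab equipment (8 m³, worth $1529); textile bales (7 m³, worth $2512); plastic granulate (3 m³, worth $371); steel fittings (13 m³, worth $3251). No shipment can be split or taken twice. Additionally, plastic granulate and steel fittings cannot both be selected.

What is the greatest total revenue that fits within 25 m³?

5763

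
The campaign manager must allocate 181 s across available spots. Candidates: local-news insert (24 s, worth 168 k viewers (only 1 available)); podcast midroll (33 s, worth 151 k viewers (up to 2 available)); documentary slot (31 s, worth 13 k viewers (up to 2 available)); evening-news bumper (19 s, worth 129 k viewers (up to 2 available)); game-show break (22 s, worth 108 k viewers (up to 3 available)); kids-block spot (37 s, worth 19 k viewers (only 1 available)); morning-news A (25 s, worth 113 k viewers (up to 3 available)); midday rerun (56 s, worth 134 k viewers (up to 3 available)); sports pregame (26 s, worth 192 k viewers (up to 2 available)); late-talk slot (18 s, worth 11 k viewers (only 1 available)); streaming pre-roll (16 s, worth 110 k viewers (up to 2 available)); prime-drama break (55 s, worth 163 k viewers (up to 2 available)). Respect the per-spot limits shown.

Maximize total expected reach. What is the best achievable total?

1181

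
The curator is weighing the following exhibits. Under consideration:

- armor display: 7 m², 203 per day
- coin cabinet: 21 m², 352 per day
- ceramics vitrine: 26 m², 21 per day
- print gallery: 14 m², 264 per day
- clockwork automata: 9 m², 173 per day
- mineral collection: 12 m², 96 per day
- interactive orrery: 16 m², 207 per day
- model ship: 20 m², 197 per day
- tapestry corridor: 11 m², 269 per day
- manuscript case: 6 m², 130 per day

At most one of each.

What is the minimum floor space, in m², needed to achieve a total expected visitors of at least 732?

Look for the lowest-floor combination reaching 732.
armor display + print gallery + tapestry corridor reaches 736 using 32 m².
No combination under 32 m² hits 732.

32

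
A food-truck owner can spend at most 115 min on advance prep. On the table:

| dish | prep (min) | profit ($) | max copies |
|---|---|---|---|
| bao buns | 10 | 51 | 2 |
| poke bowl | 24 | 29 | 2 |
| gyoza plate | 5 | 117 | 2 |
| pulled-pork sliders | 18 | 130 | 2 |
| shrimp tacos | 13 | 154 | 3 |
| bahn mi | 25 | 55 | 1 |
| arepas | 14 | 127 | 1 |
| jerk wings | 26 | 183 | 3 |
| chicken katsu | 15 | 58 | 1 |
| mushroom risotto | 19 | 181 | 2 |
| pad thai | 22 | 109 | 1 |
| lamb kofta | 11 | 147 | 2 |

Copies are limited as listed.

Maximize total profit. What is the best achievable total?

1352

By profit per min: gyoza plate 23.40, lamb kofta 13.36, shrimp tacos 11.85 lead.
Best packing: 2×gyoza plate + 3×shrimp tacos + 2×mushroom risotto + 2×lamb kofta — 109 min, 1352 total.
No other feasible combination exceeds 1352.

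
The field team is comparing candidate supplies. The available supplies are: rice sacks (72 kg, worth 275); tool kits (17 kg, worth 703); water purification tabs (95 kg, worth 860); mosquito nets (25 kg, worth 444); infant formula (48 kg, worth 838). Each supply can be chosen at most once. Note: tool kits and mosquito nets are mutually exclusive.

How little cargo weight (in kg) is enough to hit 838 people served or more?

48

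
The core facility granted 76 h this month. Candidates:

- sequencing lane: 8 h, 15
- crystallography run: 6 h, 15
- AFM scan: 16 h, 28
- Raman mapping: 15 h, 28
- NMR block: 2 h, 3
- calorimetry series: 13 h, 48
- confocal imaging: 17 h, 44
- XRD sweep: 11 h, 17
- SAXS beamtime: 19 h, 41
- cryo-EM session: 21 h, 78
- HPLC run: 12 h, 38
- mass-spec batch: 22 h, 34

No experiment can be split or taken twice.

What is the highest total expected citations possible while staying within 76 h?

Greedy by ratio would take crystallography run + NMR block + calorimetry series + confocal imaging + cryo-EM session + HPLC run: 71 h used, total 226.
Replace crystallography run with XRD sweep: the trade gains 2 net, giving 228 at 76 h.
Runner-up crystallography run + calorimetry series + confocal imaging + SAXS beamtime + cryo-EM session tops out at 226.

228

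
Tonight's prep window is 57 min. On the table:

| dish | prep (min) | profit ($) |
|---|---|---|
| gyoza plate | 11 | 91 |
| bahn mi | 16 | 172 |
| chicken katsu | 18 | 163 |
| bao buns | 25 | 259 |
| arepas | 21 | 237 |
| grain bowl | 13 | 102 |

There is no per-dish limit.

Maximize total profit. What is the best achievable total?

603

Density check — arepas 11.29, bahn mi 10.75, bao buns 10.36, chicken katsu 9.06 are the best per min.
Taking the top-ratio dishes first gives gyoza plate + 2×arepas for 565 (53 min).
Dropping gyoza plate and 2×arepas frees 53 min; slotting in 2×bahn mi + bao buns (57 min) lifts the total to 603 at 57 min.
No other feasible combination exceeds 603.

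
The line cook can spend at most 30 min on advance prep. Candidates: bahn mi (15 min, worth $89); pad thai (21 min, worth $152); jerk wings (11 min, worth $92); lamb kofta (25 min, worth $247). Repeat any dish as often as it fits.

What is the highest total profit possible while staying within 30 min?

247

Ranking by ratio (profit/min): lamb kofta 9.88, jerk wings 8.36, pad thai 7.24.
Best packing: lamb kofta — 25 min, 247 total.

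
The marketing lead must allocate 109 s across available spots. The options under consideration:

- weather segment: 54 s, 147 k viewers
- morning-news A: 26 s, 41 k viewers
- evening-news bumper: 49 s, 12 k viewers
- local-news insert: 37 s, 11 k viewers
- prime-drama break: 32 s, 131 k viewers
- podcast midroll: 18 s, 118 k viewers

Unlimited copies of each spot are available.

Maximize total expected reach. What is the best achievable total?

708

Density check — podcast midroll 6.56, prime-drama break 4.09, weather segment 2.72, morning-news A 1.58 are the best per s.
Taking 6×podcast midroll: 108 s used, 708 in expected reach.
Every other selection either busts 109 s or fails to beat 708.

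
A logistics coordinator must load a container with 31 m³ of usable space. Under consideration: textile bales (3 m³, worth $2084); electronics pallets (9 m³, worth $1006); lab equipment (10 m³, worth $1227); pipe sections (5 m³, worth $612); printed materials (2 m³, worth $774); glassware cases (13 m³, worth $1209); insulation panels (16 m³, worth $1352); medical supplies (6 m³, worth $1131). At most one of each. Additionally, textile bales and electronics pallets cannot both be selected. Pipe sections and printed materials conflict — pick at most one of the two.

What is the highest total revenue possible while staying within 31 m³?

By revenue per m³: textile bales 694.67, printed materials 387.00, medical supplies 188.50, lab equipment 122.70 lead.
Taking textile bales + lab equipment + printed materials + insulation panels: 31 m³ used, 5437 in revenue.
Next best is textile bales + printed materials + insulation panels + medical supplies at 5341 (27 m³) — short by 96.

5437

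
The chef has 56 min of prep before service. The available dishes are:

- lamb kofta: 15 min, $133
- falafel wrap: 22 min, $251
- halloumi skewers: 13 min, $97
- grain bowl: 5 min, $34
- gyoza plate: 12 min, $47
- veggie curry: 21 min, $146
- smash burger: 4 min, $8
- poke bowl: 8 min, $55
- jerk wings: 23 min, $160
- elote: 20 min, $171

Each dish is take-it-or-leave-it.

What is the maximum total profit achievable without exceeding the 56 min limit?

The ratio heuristic lands on lamb kofta + falafel wrap + halloumi skewers + grain bowl (515) but leaves 1 min idle.
The 20 min tied up in lamb kofta and grain bowl is better spent on elote — total rises to 519 (55 min).
Nothing else within 56 min beats 519.

519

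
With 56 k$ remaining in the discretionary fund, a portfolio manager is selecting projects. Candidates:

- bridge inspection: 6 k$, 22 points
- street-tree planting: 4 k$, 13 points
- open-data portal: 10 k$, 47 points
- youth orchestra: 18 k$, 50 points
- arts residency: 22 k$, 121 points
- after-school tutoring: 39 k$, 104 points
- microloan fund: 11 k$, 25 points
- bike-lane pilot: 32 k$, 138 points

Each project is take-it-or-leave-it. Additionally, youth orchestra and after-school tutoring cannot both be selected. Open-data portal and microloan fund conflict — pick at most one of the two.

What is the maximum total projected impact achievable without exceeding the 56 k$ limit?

Taking arts residency + bike-lane pilot: 54 k$ used, 259 in projected impact.

259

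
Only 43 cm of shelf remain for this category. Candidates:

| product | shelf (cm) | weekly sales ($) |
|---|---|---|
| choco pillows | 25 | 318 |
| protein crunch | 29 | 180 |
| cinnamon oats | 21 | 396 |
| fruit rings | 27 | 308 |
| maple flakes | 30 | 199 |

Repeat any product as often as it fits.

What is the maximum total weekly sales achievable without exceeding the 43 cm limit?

792

The ratio ordering already packs tightly: 2×cinnamon oats, 42 cm, 792.
No other feasible combination exceeds 792.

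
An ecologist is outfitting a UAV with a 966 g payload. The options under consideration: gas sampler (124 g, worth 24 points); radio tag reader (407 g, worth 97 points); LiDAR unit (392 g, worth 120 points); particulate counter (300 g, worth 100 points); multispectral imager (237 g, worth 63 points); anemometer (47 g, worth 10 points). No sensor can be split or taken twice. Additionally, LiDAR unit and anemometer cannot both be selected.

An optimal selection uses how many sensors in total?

Best achievable data value is 283.
LiDAR unit + particulate counter + multispectral imager hits 283 at 929 g.
All optima have 3 sensors.

3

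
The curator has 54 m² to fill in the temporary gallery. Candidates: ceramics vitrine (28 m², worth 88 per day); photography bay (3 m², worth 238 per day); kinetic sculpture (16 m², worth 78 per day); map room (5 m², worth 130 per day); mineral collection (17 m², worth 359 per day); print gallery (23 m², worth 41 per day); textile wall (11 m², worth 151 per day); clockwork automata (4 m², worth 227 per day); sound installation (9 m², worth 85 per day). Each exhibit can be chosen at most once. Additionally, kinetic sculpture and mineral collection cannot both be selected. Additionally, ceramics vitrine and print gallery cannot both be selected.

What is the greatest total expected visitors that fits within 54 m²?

1190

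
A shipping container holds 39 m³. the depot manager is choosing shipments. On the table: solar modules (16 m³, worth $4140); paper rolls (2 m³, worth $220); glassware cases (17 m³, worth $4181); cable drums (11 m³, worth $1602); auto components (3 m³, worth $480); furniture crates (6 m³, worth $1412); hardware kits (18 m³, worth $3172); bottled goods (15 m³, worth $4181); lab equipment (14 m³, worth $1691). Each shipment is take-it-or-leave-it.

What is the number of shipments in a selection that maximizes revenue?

The maximum revenue within 39 m³ is 9953.
solar modules + paper rolls + furniture crates + bottled goods hits 9953 at 39 m³.
All optima have 4 shipments.

4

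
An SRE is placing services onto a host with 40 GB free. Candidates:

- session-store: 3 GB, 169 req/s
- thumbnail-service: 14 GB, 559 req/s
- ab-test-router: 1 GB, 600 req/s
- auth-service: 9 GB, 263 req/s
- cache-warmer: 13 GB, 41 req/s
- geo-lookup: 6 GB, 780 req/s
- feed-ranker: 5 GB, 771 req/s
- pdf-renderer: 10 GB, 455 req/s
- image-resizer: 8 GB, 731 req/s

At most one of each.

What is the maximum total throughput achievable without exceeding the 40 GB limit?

3610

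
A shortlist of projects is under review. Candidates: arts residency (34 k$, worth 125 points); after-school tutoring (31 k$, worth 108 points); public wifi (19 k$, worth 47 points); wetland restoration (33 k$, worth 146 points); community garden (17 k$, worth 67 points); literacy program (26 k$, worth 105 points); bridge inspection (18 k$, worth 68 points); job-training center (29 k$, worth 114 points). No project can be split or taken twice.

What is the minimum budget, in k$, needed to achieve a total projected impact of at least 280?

Need the lightest bundle worth ≥ 280.
wetland restoration + community garden + bridge inspection: 281 projected impact at 68 k$.
Any bundle with less than 68 k$ falls short of 280.

68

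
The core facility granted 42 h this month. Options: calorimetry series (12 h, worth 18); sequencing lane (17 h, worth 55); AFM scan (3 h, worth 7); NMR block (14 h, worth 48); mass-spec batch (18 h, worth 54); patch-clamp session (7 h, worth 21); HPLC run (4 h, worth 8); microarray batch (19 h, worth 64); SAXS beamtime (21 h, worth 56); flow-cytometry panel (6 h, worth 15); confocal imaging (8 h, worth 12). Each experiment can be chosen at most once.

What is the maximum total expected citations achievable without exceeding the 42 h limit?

134

A density-first pass picks NMR block + patch-clamp session + microarray batch — 133 at 40 h.
Dropping NMR block and patch-clamp session frees 21 h; slotting in sequencing lane + flow-cytometry panel (23 h) lifts the total to 134 at 42 h.
AFM scan + NMR block + microarray batch + flow-cytometry panel (42 h) also reaches 134 — a tie, but nothing goes higher.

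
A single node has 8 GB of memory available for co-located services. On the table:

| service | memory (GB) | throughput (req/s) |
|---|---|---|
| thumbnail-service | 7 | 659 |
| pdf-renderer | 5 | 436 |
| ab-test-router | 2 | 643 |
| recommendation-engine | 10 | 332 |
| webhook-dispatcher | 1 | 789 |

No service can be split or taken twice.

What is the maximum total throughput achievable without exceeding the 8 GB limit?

1868

The ratio ordering already packs tightly: pdf-renderer + ab-test-router + webhook-dispatcher, 8 GB, 1868.
Every other selection either busts 8 GB or fails to beat 1868.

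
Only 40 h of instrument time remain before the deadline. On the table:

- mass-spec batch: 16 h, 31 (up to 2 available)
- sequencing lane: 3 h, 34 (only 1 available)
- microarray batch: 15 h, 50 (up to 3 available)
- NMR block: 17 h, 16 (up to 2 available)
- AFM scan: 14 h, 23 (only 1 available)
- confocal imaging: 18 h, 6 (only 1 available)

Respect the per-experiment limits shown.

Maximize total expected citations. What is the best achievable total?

134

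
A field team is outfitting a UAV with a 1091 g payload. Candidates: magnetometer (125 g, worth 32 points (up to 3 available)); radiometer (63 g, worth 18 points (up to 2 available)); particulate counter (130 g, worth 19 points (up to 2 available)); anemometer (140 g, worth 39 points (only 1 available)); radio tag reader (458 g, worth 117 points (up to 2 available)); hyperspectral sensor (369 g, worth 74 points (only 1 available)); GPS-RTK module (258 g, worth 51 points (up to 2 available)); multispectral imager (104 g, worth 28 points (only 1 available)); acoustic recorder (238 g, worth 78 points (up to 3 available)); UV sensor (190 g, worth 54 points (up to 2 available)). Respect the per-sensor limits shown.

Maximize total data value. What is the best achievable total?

Density check — acoustic recorder 0.33, radiometer 0.29, UV sensor 0.28, anemometer 0.28 are the best per g.
A density-first pass picks 2×radiometer + 3×acoustic recorder + UV sensor — 324 at 1030 g.
Replace UV sensor with anemometer + multispectral imager: the trade gains 13 net, giving 337 at 1084 g.

337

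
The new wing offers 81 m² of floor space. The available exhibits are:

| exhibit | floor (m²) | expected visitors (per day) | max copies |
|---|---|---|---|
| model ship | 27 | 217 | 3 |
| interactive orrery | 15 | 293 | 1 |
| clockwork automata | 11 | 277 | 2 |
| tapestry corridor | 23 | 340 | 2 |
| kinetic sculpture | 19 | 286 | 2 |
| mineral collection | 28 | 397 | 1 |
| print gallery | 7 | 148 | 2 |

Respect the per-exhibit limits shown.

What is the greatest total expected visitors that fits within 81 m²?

1540

A density-first pass picks interactive orrery + 2×clockwork automata + kinetic sculpture + 2×print gallery — 1429 at 70 m².
Dropping kinetic sculpture frees 19 m²; slotting in mineral collection (28 m²) lifts the total to 1540 at 79 m².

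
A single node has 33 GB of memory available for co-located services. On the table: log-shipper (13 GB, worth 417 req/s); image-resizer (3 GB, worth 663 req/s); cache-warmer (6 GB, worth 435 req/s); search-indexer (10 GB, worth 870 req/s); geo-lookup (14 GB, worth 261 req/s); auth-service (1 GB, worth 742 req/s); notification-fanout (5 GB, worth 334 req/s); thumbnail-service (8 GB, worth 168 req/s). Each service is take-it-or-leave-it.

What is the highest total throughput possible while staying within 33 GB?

The ratio ordering already packs tightly: image-resizer + cache-warmer + search-indexer + auth-service + notification-fanout + thumbnail-service, 33 GB, 3212.
That's the maximum — no swap from here does better than 3212.

3212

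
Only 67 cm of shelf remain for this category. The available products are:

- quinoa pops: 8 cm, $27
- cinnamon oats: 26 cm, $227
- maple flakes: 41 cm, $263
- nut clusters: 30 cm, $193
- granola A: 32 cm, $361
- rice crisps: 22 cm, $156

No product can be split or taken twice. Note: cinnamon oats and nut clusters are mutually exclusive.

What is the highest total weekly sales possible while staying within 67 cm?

Quinoa pops + cinnamon oats + granola A uses 66 of the 67 cm and totals 615.

615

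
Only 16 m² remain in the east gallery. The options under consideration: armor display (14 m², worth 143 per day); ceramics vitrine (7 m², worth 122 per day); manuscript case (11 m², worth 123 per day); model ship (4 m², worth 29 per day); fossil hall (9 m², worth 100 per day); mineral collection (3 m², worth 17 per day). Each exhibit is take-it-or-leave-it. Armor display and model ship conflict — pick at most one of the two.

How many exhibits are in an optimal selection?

The maximum expected visitors within 16 m² is 222.
ceramics vitrine + fossil hall hits 222 at 16 m².
Any selection reaching 222 contains exactly 2 exhibits.

2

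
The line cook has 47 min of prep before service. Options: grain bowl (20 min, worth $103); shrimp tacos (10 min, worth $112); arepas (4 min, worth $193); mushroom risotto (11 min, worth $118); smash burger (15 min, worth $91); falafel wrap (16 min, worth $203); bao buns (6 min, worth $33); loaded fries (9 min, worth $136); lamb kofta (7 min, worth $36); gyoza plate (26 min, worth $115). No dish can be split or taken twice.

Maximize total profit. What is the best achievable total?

686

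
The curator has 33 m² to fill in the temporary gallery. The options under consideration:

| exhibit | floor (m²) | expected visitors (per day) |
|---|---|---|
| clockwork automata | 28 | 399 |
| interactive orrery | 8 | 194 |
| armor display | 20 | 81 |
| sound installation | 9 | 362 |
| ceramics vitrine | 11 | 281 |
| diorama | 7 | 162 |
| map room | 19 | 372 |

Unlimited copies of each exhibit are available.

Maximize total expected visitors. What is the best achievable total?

3×sound installation uses 27 of the 33 m² and totals 1086.
No other feasible combination exceeds 1086.

1086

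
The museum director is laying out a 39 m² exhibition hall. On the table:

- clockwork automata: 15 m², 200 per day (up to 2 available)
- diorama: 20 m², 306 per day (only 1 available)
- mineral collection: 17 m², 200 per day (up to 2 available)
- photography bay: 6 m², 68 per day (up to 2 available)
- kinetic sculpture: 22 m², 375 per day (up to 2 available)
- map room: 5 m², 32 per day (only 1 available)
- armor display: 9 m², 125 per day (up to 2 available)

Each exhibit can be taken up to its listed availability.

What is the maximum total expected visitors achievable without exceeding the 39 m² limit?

By expected visitors per m²: kinetic sculpture 17.05, diorama 15.30, armor display 13.89, clockwork automata 13.33 lead.
Taking the top-ratio exhibits first gives photography bay + kinetic sculpture + armor display for 568 (37 m²).
Replace photography bay and armor display with mineral collection: the trade gains 7 net, giving 575 at 39 m².
Nothing else within 39 m² beats 575.

575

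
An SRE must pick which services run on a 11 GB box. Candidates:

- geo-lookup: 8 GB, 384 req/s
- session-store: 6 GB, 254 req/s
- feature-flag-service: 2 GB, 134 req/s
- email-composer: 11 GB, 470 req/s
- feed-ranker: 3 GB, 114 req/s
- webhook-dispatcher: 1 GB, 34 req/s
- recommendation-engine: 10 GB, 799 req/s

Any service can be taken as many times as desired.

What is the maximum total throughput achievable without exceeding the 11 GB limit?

The ratio ordering already packs tightly: webhook-dispatcher + recommendation-engine, 11 GB, 833.
That's the maximum — no swap from here does better than 833.

833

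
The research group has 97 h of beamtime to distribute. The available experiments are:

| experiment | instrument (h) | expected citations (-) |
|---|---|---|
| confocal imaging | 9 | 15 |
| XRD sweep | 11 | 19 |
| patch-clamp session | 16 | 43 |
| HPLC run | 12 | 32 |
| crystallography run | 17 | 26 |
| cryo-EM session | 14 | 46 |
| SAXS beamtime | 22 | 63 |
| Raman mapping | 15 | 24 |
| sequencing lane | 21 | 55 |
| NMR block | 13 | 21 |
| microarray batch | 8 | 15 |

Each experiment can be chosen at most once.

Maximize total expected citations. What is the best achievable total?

By expected citations per h: cryo-EM session 3.29, SAXS beamtime 2.86, patch-clamp session 2.69 lead.
Taking the top-ratio experiments first gives patch-clamp session + HPLC run + cryo-EM session + SAXS beamtime + sequencing lane + microarray batch for 254 (93 h).
Dropping microarray batch frees 8 h; slotting in XRD sweep (11 h) lifts the total to 258 at 96 h.

258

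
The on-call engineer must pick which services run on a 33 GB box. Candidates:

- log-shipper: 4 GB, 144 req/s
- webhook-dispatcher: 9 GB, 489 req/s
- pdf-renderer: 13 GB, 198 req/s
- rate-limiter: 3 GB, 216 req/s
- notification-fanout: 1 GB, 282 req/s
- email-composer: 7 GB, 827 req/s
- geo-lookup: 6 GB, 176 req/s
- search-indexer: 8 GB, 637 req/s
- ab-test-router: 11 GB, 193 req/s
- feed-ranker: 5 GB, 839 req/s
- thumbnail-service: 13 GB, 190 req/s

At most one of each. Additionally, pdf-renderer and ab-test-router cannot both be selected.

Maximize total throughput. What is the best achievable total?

3290

Density check — notification-fanout 282.00, feed-ranker 167.80, email-composer 118.14, search-indexer 79.62 are the best per GB.
The ratio ordering already packs tightly: webhook-dispatcher + rate-limiter + notification-fanout + email-composer + search-indexer + feed-ranker, 33 GB, 3290.
No other feasible combination exceeds 3290.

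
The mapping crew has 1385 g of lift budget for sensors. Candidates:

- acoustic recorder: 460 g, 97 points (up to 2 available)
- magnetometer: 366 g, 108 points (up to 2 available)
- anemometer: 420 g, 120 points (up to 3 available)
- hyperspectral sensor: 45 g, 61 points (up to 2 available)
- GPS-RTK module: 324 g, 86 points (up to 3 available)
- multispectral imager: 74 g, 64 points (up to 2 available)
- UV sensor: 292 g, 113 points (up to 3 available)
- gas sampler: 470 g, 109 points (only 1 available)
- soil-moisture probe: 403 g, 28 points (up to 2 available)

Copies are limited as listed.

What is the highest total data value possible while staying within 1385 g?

Greedy by ratio would take 2×hyperspectral sensor + 2×multispectral imager + 3×UV sensor: 1114 g used, total 589.
The 74 g tied up in multispectral imager is better spent on GPS-RTK module — total rises to 611 (1364 g).
No other feasible combination exceeds 611.

611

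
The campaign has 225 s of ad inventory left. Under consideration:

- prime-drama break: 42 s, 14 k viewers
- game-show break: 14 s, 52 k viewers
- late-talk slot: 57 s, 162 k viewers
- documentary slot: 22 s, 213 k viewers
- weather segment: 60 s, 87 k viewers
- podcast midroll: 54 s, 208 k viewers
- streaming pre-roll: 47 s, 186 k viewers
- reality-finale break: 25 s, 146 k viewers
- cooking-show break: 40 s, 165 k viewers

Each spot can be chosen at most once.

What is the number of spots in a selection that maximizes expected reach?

The maximum expected reach within 225 s is 970.
For example game-show break + documentary slot + podcast midroll + streaming pre-roll + reality-finale break + cooking-show break achieves it, using 202 s.
Any selection reaching 970 contains exactly 6 spots.

6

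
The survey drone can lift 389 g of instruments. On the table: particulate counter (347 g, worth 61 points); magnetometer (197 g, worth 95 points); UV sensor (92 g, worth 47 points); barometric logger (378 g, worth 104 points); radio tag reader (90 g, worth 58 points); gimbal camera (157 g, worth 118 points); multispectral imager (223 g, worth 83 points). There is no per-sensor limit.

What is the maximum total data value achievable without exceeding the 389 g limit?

236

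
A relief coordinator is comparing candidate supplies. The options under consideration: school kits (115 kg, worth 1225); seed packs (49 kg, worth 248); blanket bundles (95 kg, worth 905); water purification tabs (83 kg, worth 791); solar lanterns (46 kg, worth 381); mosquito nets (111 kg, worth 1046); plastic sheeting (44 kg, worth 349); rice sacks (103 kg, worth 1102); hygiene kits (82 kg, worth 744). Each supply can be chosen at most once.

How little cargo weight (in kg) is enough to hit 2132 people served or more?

214

Minimise kg subject to total people served ≥ 2132.
mosquito nets + rice sacks reaches 2148 using 214 kg.
Any bundle with less than 214 kg falls short of 2132.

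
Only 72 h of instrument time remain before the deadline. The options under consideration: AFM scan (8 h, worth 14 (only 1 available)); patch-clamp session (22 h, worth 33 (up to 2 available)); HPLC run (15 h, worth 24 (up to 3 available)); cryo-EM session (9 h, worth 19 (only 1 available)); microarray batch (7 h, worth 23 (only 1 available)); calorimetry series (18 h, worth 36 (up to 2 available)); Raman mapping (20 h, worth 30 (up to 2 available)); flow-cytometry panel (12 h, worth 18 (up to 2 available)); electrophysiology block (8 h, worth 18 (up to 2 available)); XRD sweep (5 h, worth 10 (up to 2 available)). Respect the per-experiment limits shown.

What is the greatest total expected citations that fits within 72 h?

155

The ratio heuristic lands on cryo-EM session + microarray batch + 2×calorimetry series + 2×electrophysiology block (150) but leaves 4 h idle.
The 9 h tied up in cryo-EM session is better spent on AFM scan + XRD sweep — total rises to 155 (72 h).
No other feasible combination exceeds 155.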